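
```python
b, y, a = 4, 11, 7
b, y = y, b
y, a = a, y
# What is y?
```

Answer: 7

Derivation:
Trace (tracking y):
b, y, a = (4, 11, 7)  # -> b = 4, y = 11, a = 7
b, y = (y, b)  # -> b = 11, y = 4
y, a = (a, y)  # -> y = 7, a = 4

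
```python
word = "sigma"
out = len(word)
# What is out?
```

Trace (tracking out):
word = 'sigma'  # -> word = 'sigma'
out = len(word)  # -> out = 5

Answer: 5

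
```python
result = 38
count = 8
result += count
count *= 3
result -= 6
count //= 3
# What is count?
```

Answer: 8

Derivation:
Trace (tracking count):
result = 38  # -> result = 38
count = 8  # -> count = 8
result += count  # -> result = 46
count *= 3  # -> count = 24
result -= 6  # -> result = 40
count //= 3  # -> count = 8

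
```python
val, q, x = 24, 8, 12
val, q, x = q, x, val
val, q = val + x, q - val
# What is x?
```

Answer: 24

Derivation:
Trace (tracking x):
val, q, x = (24, 8, 12)  # -> val = 24, q = 8, x = 12
val, q, x = (q, x, val)  # -> val = 8, q = 12, x = 24
val, q = (val + x, q - val)  # -> val = 32, q = 4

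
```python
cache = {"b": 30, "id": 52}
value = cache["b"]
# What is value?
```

Trace (tracking value):
cache = {'b': 30, 'id': 52}  # -> cache = {'b': 30, 'id': 52}
value = cache['b']  # -> value = 30

Answer: 30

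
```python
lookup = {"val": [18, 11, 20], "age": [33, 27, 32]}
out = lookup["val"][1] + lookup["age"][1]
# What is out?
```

Answer: 38

Derivation:
Trace (tracking out):
lookup = {'val': [18, 11, 20], 'age': [33, 27, 32]}  # -> lookup = {'val': [18, 11, 20], 'age': [33, 27, 32]}
out = lookup['val'][1] + lookup['age'][1]  # -> out = 38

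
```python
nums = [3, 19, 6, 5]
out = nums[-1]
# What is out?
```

Trace (tracking out):
nums = [3, 19, 6, 5]  # -> nums = [3, 19, 6, 5]
out = nums[-1]  # -> out = 5

Answer: 5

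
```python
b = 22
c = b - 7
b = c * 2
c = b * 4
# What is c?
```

Trace (tracking c):
b = 22  # -> b = 22
c = b - 7  # -> c = 15
b = c * 2  # -> b = 30
c = b * 4  # -> c = 120

Answer: 120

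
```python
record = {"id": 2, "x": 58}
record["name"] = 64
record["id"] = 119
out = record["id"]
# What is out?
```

Trace (tracking out):
record = {'id': 2, 'x': 58}  # -> record = {'id': 2, 'x': 58}
record['name'] = 64  # -> record = {'id': 2, 'x': 58, 'name': 64}
record['id'] = 119  # -> record = {'id': 119, 'x': 58, 'name': 64}
out = record['id']  # -> out = 119

Answer: 119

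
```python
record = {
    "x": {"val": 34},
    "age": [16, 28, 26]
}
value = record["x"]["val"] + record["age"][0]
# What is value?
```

Trace (tracking value):
record = {'x': {'val': 34}, 'age': [16, 28, 26]}  # -> record = {'x': {'val': 34}, 'age': [16, 28, 26]}
value = record['x']['val'] + record['age'][0]  # -> value = 50

Answer: 50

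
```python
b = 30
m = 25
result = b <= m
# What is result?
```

Trace (tracking result):
b = 30  # -> b = 30
m = 25  # -> m = 25
result = b <= m  # -> result = False

Answer: False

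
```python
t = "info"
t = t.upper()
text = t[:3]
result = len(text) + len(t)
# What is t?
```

Trace (tracking t):
t = 'info'  # -> t = 'info'
t = t.upper()  # -> t = 'INFO'
text = t[:3]  # -> text = 'INF'
result = len(text) + len(t)  # -> result = 7

Answer: 'INFO'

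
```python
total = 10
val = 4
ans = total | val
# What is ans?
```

Answer: 14

Derivation:
Trace (tracking ans):
total = 10  # -> total = 10
val = 4  # -> val = 4
ans = total | val  # -> ans = 14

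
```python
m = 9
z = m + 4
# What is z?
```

Answer: 13

Derivation:
Trace (tracking z):
m = 9  # -> m = 9
z = m + 4  # -> z = 13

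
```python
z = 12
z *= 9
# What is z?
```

Answer: 108

Derivation:
Trace (tracking z):
z = 12  # -> z = 12
z *= 9  # -> z = 108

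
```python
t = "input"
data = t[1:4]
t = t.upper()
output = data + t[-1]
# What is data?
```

Answer: 'npu'

Derivation:
Trace (tracking data):
t = 'input'  # -> t = 'input'
data = t[1:4]  # -> data = 'npu'
t = t.upper()  # -> t = 'INPUT'
output = data + t[-1]  # -> output = 'npuT'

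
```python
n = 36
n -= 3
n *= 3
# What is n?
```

Answer: 99

Derivation:
Trace (tracking n):
n = 36  # -> n = 36
n -= 3  # -> n = 33
n *= 3  # -> n = 99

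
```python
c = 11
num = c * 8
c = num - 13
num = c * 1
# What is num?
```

Answer: 75

Derivation:
Trace (tracking num):
c = 11  # -> c = 11
num = c * 8  # -> num = 88
c = num - 13  # -> c = 75
num = c * 1  # -> num = 75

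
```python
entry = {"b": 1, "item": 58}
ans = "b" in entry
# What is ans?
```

Trace (tracking ans):
entry = {'b': 1, 'item': 58}  # -> entry = {'b': 1, 'item': 58}
ans = 'b' in entry  # -> ans = True

Answer: True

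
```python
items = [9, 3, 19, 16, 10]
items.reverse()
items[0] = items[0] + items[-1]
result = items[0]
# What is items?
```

Answer: [19, 16, 19, 3, 9]

Derivation:
Trace (tracking items):
items = [9, 3, 19, 16, 10]  # -> items = [9, 3, 19, 16, 10]
items.reverse()  # -> items = [10, 16, 19, 3, 9]
items[0] = items[0] + items[-1]  # -> items = [19, 16, 19, 3, 9]
result = items[0]  # -> result = 19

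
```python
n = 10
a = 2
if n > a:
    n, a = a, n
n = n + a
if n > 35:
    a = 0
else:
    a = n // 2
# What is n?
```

Trace (tracking n):
n = 10  # -> n = 10
a = 2  # -> a = 2
if n > a:  # condition is True
    n, a = (a, n)  # -> n = 2, a = 10
n = n + a  # -> n = 12
if n > 35:  # condition is False
else:
    a = n // 2  # -> a = 6

Answer: 12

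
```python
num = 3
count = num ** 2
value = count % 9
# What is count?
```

Trace (tracking count):
num = 3  # -> num = 3
count = num ** 2  # -> count = 9
value = count % 9  # -> value = 0

Answer: 9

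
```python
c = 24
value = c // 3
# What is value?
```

Trace (tracking value):
c = 24  # -> c = 24
value = c // 3  # -> value = 8

Answer: 8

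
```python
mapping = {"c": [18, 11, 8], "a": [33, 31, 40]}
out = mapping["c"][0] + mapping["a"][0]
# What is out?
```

Trace (tracking out):
mapping = {'c': [18, 11, 8], 'a': [33, 31, 40]}  # -> mapping = {'c': [18, 11, 8], 'a': [33, 31, 40]}
out = mapping['c'][0] + mapping['a'][0]  # -> out = 51

Answer: 51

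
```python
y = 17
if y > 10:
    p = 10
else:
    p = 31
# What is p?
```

Answer: 10

Derivation:
Trace (tracking p):
y = 17  # -> y = 17
if y > 10:  # condition is True
    p = 10  # -> p = 10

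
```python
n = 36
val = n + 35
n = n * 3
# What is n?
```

Trace (tracking n):
n = 36  # -> n = 36
val = n + 35  # -> val = 71
n = n * 3  # -> n = 108

Answer: 108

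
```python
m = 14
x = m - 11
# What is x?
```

Trace (tracking x):
m = 14  # -> m = 14
x = m - 11  # -> x = 3

Answer: 3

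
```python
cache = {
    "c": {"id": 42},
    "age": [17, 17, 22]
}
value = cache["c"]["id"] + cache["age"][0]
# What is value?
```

Trace (tracking value):
cache = {'c': {'id': 42}, 'age': [17, 17, 22]}  # -> cache = {'c': {'id': 42}, 'age': [17, 17, 22]}
value = cache['c']['id'] + cache['age'][0]  # -> value = 59

Answer: 59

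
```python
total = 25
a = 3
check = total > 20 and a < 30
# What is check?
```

Answer: True

Derivation:
Trace (tracking check):
total = 25  # -> total = 25
a = 3  # -> a = 3
check = total > 20 and a < 30  # -> check = True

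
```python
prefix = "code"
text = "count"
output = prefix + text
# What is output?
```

Trace (tracking output):
prefix = 'code'  # -> prefix = 'code'
text = 'count'  # -> text = 'count'
output = prefix + text  # -> output = 'codecount'

Answer: 'codecount'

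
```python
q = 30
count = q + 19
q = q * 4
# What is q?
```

Trace (tracking q):
q = 30  # -> q = 30
count = q + 19  # -> count = 49
q = q * 4  # -> q = 120

Answer: 120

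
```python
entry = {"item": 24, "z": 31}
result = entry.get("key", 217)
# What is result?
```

Trace (tracking result):
entry = {'item': 24, 'z': 31}  # -> entry = {'item': 24, 'z': 31}
result = entry.get('key', 217)  # -> result = 217

Answer: 217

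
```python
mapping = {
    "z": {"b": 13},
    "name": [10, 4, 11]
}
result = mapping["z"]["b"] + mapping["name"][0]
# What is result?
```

Trace (tracking result):
mapping = {'z': {'b': 13}, 'name': [10, 4, 11]}  # -> mapping = {'z': {'b': 13}, 'name': [10, 4, 11]}
result = mapping['z']['b'] + mapping['name'][0]  # -> result = 23

Answer: 23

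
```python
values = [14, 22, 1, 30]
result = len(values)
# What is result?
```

Answer: 4

Derivation:
Trace (tracking result):
values = [14, 22, 1, 30]  # -> values = [14, 22, 1, 30]
result = len(values)  # -> result = 4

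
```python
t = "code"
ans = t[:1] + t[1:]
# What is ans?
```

Trace (tracking ans):
t = 'code'  # -> t = 'code'
ans = t[:1] + t[1:]  # -> ans = 'code'

Answer: 'code'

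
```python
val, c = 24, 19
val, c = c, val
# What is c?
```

Trace (tracking c):
val, c = (24, 19)  # -> val = 24, c = 19
val, c = (c, val)  # -> val = 19, c = 24

Answer: 24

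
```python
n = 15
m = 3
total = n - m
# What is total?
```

Trace (tracking total):
n = 15  # -> n = 15
m = 3  # -> m = 3
total = n - m  # -> total = 12

Answer: 12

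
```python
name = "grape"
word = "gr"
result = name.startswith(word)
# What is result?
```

Answer: True

Derivation:
Trace (tracking result):
name = 'grape'  # -> name = 'grape'
word = 'gr'  # -> word = 'gr'
result = name.startswith(word)  # -> result = True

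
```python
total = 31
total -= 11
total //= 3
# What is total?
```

Answer: 6

Derivation:
Trace (tracking total):
total = 31  # -> total = 31
total -= 11  # -> total = 20
total //= 3  # -> total = 6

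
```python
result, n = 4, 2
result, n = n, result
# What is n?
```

Trace (tracking n):
result, n = (4, 2)  # -> result = 4, n = 2
result, n = (n, result)  # -> result = 2, n = 4

Answer: 4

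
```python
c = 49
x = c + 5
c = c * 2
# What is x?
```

Answer: 54

Derivation:
Trace (tracking x):
c = 49  # -> c = 49
x = c + 5  # -> x = 54
c = c * 2  # -> c = 98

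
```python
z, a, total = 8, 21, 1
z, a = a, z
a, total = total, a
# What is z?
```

Trace (tracking z):
z, a, total = (8, 21, 1)  # -> z = 8, a = 21, total = 1
z, a = (a, z)  # -> z = 21, a = 8
a, total = (total, a)  # -> a = 1, total = 8

Answer: 21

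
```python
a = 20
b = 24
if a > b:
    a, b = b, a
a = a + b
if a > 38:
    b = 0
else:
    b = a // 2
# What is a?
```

Answer: 44

Derivation:
Trace (tracking a):
a = 20  # -> a = 20
b = 24  # -> b = 24
if a > b:  # condition is False
a = a + b  # -> a = 44
if a > 38:  # condition is True
    b = 0  # -> b = 0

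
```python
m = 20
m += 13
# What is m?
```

Trace (tracking m):
m = 20  # -> m = 20
m += 13  # -> m = 33

Answer: 33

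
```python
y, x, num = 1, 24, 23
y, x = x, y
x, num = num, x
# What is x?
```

Answer: 23

Derivation:
Trace (tracking x):
y, x, num = (1, 24, 23)  # -> y = 1, x = 24, num = 23
y, x = (x, y)  # -> y = 24, x = 1
x, num = (num, x)  # -> x = 23, num = 1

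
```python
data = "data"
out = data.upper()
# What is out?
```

Answer: 'DATA'

Derivation:
Trace (tracking out):
data = 'data'  # -> data = 'data'
out = data.upper()  # -> out = 'DATA'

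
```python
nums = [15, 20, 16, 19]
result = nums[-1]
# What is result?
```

Trace (tracking result):
nums = [15, 20, 16, 19]  # -> nums = [15, 20, 16, 19]
result = nums[-1]  # -> result = 19

Answer: 19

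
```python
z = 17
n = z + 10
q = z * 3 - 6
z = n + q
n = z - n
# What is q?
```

Trace (tracking q):
z = 17  # -> z = 17
n = z + 10  # -> n = 27
q = z * 3 - 6  # -> q = 45
z = n + q  # -> z = 72
n = z - n  # -> n = 45

Answer: 45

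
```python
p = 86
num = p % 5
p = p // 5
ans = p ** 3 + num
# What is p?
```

Trace (tracking p):
p = 86  # -> p = 86
num = p % 5  # -> num = 1
p = p // 5  # -> p = 17
ans = p ** 3 + num  # -> ans = 4914

Answer: 17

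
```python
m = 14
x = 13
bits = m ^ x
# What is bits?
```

Trace (tracking bits):
m = 14  # -> m = 14
x = 13  # -> x = 13
bits = m ^ x  # -> bits = 3

Answer: 3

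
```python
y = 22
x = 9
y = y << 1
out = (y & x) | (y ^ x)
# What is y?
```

Answer: 44

Derivation:
Trace (tracking y):
y = 22  # -> y = 22
x = 9  # -> x = 9
y = y << 1  # -> y = 44
out = y & x | y ^ x  # -> out = 45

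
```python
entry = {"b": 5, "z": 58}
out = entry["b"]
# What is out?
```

Trace (tracking out):
entry = {'b': 5, 'z': 58}  # -> entry = {'b': 5, 'z': 58}
out = entry['b']  # -> out = 5

Answer: 5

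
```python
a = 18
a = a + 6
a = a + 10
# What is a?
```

Trace (tracking a):
a = 18  # -> a = 18
a = a + 6  # -> a = 24
a = a + 10  # -> a = 34

Answer: 34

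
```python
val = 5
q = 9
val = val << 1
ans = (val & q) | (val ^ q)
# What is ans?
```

Trace (tracking ans):
val = 5  # -> val = 5
q = 9  # -> q = 9
val = val << 1  # -> val = 10
ans = val & q | val ^ q  # -> ans = 11

Answer: 11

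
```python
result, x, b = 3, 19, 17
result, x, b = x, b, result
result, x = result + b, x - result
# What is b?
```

Trace (tracking b):
result, x, b = (3, 19, 17)  # -> result = 3, x = 19, b = 17
result, x, b = (x, b, result)  # -> result = 19, x = 17, b = 3
result, x = (result + b, x - result)  # -> result = 22, x = -2

Answer: 3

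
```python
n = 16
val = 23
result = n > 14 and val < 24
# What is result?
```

Answer: True

Derivation:
Trace (tracking result):
n = 16  # -> n = 16
val = 23  # -> val = 23
result = n > 14 and val < 24  # -> result = True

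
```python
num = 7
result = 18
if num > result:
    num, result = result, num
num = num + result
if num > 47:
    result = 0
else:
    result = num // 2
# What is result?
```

Trace (tracking result):
num = 7  # -> num = 7
result = 18  # -> result = 18
if num > result:  # condition is False
num = num + result  # -> num = 25
if num > 47:  # condition is False
else:
    result = num // 2  # -> result = 12

Answer: 12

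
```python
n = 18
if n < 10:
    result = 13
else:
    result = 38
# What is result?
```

Answer: 38

Derivation:
Trace (tracking result):
n = 18  # -> n = 18
if n < 10:  # condition is False
else:
    result = 38  # -> result = 38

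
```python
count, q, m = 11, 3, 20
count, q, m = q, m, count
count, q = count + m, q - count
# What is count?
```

Answer: 14

Derivation:
Trace (tracking count):
count, q, m = (11, 3, 20)  # -> count = 11, q = 3, m = 20
count, q, m = (q, m, count)  # -> count = 3, q = 20, m = 11
count, q = (count + m, q - count)  # -> count = 14, q = 17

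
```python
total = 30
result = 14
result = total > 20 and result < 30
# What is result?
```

Answer: True

Derivation:
Trace (tracking result):
total = 30  # -> total = 30
result = 14  # -> result = 14
result = total > 20 and result < 30  # -> result = True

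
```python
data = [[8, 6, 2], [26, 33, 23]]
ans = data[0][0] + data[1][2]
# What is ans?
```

Answer: 31

Derivation:
Trace (tracking ans):
data = [[8, 6, 2], [26, 33, 23]]  # -> data = [[8, 6, 2], [26, 33, 23]]
ans = data[0][0] + data[1][2]  # -> ans = 31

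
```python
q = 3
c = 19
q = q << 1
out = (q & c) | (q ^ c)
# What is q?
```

Answer: 6

Derivation:
Trace (tracking q):
q = 3  # -> q = 3
c = 19  # -> c = 19
q = q << 1  # -> q = 6
out = q & c | q ^ c  # -> out = 23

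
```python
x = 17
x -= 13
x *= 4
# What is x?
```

Answer: 16

Derivation:
Trace (tracking x):
x = 17  # -> x = 17
x -= 13  # -> x = 4
x *= 4  # -> x = 16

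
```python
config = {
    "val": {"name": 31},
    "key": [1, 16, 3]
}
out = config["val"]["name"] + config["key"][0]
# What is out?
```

Trace (tracking out):
config = {'val': {'name': 31}, 'key': [1, 16, 3]}  # -> config = {'val': {'name': 31}, 'key': [1, 16, 3]}
out = config['val']['name'] + config['key'][0]  # -> out = 32

Answer: 32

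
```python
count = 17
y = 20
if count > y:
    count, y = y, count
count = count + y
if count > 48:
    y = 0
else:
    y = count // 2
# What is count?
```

Trace (tracking count):
count = 17  # -> count = 17
y = 20  # -> y = 20
if count > y:  # condition is False
count = count + y  # -> count = 37
if count > 48:  # condition is False
else:
    y = count // 2  # -> y = 18

Answer: 37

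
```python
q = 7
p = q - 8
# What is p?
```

Answer: -1

Derivation:
Trace (tracking p):
q = 7  # -> q = 7
p = q - 8  # -> p = -1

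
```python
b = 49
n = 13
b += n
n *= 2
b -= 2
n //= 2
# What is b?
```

Answer: 60

Derivation:
Trace (tracking b):
b = 49  # -> b = 49
n = 13  # -> n = 13
b += n  # -> b = 62
n *= 2  # -> n = 26
b -= 2  # -> b = 60
n //= 2  # -> n = 13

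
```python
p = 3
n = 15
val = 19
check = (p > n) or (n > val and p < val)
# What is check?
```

Trace (tracking check):
p = 3  # -> p = 3
n = 15  # -> n = 15
val = 19  # -> val = 19
check = p > n or (n > val and p < val)  # -> check = False

Answer: False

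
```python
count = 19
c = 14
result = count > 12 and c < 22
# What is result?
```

Answer: True

Derivation:
Trace (tracking result):
count = 19  # -> count = 19
c = 14  # -> c = 14
result = count > 12 and c < 22  # -> result = True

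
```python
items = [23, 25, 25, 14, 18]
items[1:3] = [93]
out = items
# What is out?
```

Trace (tracking out):
items = [23, 25, 25, 14, 18]  # -> items = [23, 25, 25, 14, 18]
items[1:3] = [93]  # -> items = [23, 93, 14, 18]
out = items  # -> out = [23, 93, 14, 18]

Answer: [23, 93, 14, 18]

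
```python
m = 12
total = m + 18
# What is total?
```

Trace (tracking total):
m = 12  # -> m = 12
total = m + 18  # -> total = 30

Answer: 30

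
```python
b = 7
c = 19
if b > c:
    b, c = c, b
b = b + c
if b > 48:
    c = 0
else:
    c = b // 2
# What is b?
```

Answer: 26

Derivation:
Trace (tracking b):
b = 7  # -> b = 7
c = 19  # -> c = 19
if b > c:  # condition is False
b = b + c  # -> b = 26
if b > 48:  # condition is False
else:
    c = b // 2  # -> c = 13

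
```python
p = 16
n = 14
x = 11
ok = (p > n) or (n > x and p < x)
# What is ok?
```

Answer: True

Derivation:
Trace (tracking ok):
p = 16  # -> p = 16
n = 14  # -> n = 14
x = 11  # -> x = 11
ok = p > n or (n > x and p < x)  # -> ok = True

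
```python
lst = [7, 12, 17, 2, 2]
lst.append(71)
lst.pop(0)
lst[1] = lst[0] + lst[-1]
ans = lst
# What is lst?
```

Trace (tracking lst):
lst = [7, 12, 17, 2, 2]  # -> lst = [7, 12, 17, 2, 2]
lst.append(71)  # -> lst = [7, 12, 17, 2, 2, 71]
lst.pop(0)  # -> lst = [12, 17, 2, 2, 71]
lst[1] = lst[0] + lst[-1]  # -> lst = [12, 83, 2, 2, 71]
ans = lst  # -> ans = [12, 83, 2, 2, 71]

Answer: [12, 83, 2, 2, 71]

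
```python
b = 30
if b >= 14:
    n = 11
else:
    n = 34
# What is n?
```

Answer: 11

Derivation:
Trace (tracking n):
b = 30  # -> b = 30
if b >= 14:  # condition is True
    n = 11  # -> n = 11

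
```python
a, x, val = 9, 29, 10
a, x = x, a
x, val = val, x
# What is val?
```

Answer: 9

Derivation:
Trace (tracking val):
a, x, val = (9, 29, 10)  # -> a = 9, x = 29, val = 10
a, x = (x, a)  # -> a = 29, x = 9
x, val = (val, x)  # -> x = 10, val = 9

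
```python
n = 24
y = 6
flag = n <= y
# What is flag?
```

Answer: False

Derivation:
Trace (tracking flag):
n = 24  # -> n = 24
y = 6  # -> y = 6
flag = n <= y  # -> flag = False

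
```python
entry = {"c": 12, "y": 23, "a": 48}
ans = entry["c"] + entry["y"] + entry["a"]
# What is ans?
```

Trace (tracking ans):
entry = {'c': 12, 'y': 23, 'a': 48}  # -> entry = {'c': 12, 'y': 23, 'a': 48}
ans = entry['c'] + entry['y'] + entry['a']  # -> ans = 83

Answer: 83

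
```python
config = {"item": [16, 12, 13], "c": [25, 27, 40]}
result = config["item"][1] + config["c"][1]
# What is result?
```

Answer: 39

Derivation:
Trace (tracking result):
config = {'item': [16, 12, 13], 'c': [25, 27, 40]}  # -> config = {'item': [16, 12, 13], 'c': [25, 27, 40]}
result = config['item'][1] + config['c'][1]  # -> result = 39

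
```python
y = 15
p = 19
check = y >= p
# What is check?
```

Trace (tracking check):
y = 15  # -> y = 15
p = 19  # -> p = 19
check = y >= p  # -> check = False

Answer: False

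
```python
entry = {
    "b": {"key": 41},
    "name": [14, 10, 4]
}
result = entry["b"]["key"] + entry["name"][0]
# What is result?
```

Trace (tracking result):
entry = {'b': {'key': 41}, 'name': [14, 10, 4]}  # -> entry = {'b': {'key': 41}, 'name': [14, 10, 4]}
result = entry['b']['key'] + entry['name'][0]  # -> result = 55

Answer: 55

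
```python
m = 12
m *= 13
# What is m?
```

Answer: 156

Derivation:
Trace (tracking m):
m = 12  # -> m = 12
m *= 13  # -> m = 156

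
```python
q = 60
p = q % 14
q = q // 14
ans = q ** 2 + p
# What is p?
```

Answer: 4

Derivation:
Trace (tracking p):
q = 60  # -> q = 60
p = q % 14  # -> p = 4
q = q // 14  # -> q = 4
ans = q ** 2 + p  # -> ans = 20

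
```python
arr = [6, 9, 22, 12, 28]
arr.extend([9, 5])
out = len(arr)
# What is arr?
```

Answer: [6, 9, 22, 12, 28, 9, 5]

Derivation:
Trace (tracking arr):
arr = [6, 9, 22, 12, 28]  # -> arr = [6, 9, 22, 12, 28]
arr.extend([9, 5])  # -> arr = [6, 9, 22, 12, 28, 9, 5]
out = len(arr)  # -> out = 7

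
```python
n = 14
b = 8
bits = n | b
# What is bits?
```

Trace (tracking bits):
n = 14  # -> n = 14
b = 8  # -> b = 8
bits = n | b  # -> bits = 14

Answer: 14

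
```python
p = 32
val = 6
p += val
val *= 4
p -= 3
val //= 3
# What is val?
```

Trace (tracking val):
p = 32  # -> p = 32
val = 6  # -> val = 6
p += val  # -> p = 38
val *= 4  # -> val = 24
p -= 3  # -> p = 35
val //= 3  # -> val = 8

Answer: 8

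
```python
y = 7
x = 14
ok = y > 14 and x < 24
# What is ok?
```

Trace (tracking ok):
y = 7  # -> y = 7
x = 14  # -> x = 14
ok = y > 14 and x < 24  # -> ok = False

Answer: False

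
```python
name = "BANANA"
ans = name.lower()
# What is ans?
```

Answer: 'banana'

Derivation:
Trace (tracking ans):
name = 'BANANA'  # -> name = 'BANANA'
ans = name.lower()  # -> ans = 'banana'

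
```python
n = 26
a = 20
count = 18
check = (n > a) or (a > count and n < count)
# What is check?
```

Trace (tracking check):
n = 26  # -> n = 26
a = 20  # -> a = 20
count = 18  # -> count = 18
check = n > a or (a > count and n < count)  # -> check = True

Answer: True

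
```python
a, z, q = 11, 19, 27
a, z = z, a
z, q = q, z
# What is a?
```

Answer: 19

Derivation:
Trace (tracking a):
a, z, q = (11, 19, 27)  # -> a = 11, z = 19, q = 27
a, z = (z, a)  # -> a = 19, z = 11
z, q = (q, z)  # -> z = 27, q = 11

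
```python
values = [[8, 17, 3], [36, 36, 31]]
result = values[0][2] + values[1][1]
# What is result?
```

Trace (tracking result):
values = [[8, 17, 3], [36, 36, 31]]  # -> values = [[8, 17, 3], [36, 36, 31]]
result = values[0][2] + values[1][1]  # -> result = 39

Answer: 39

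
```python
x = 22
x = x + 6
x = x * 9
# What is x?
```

Answer: 252

Derivation:
Trace (tracking x):
x = 22  # -> x = 22
x = x + 6  # -> x = 28
x = x * 9  # -> x = 252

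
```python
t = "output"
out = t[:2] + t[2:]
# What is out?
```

Answer: 'output'

Derivation:
Trace (tracking out):
t = 'output'  # -> t = 'output'
out = t[:2] + t[2:]  # -> out = 'output'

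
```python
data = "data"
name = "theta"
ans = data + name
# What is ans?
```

Trace (tracking ans):
data = 'data'  # -> data = 'data'
name = 'theta'  # -> name = 'theta'
ans = data + name  # -> ans = 'datatheta'

Answer: 'datatheta'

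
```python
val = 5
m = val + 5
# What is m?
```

Answer: 10

Derivation:
Trace (tracking m):
val = 5  # -> val = 5
m = val + 5  # -> m = 10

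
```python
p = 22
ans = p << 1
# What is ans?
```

Trace (tracking ans):
p = 22  # -> p = 22
ans = p << 1  # -> ans = 44

Answer: 44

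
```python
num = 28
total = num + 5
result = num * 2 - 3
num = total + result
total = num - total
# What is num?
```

Trace (tracking num):
num = 28  # -> num = 28
total = num + 5  # -> total = 33
result = num * 2 - 3  # -> result = 53
num = total + result  # -> num = 86
total = num - total  # -> total = 53

Answer: 86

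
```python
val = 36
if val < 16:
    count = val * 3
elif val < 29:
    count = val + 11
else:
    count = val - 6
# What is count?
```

Trace (tracking count):
val = 36  # -> val = 36
if val < 16:  # condition is False
elif val < 29:  # condition is False
else:
    count = val - 6  # -> count = 30

Answer: 30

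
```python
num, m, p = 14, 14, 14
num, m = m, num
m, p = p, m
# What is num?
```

Trace (tracking num):
num, m, p = (14, 14, 14)  # -> num = 14, m = 14, p = 14
num, m = (m, num)  # -> num = 14, m = 14
m, p = (p, m)  # -> m = 14, p = 14

Answer: 14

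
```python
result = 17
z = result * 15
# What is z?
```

Answer: 255

Derivation:
Trace (tracking z):
result = 17  # -> result = 17
z = result * 15  # -> z = 255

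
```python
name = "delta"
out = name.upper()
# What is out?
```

Answer: 'DELTA'

Derivation:
Trace (tracking out):
name = 'delta'  # -> name = 'delta'
out = name.upper()  # -> out = 'DELTA'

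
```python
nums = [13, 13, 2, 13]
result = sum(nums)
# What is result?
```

Answer: 41

Derivation:
Trace (tracking result):
nums = [13, 13, 2, 13]  # -> nums = [13, 13, 2, 13]
result = sum(nums)  # -> result = 41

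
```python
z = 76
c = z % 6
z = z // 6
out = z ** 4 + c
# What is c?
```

Trace (tracking c):
z = 76  # -> z = 76
c = z % 6  # -> c = 4
z = z // 6  # -> z = 12
out = z ** 4 + c  # -> out = 20740

Answer: 4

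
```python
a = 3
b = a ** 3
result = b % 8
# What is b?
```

Answer: 27

Derivation:
Trace (tracking b):
a = 3  # -> a = 3
b = a ** 3  # -> b = 27
result = b % 8  # -> result = 3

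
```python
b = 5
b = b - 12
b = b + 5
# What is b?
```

Answer: -2

Derivation:
Trace (tracking b):
b = 5  # -> b = 5
b = b - 12  # -> b = -7
b = b + 5  # -> b = -2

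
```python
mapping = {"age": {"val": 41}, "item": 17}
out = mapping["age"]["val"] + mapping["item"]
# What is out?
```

Trace (tracking out):
mapping = {'age': {'val': 41}, 'item': 17}  # -> mapping = {'age': {'val': 41}, 'item': 17}
out = mapping['age']['val'] + mapping['item']  # -> out = 58

Answer: 58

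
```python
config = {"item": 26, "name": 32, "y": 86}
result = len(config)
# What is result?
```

Answer: 3

Derivation:
Trace (tracking result):
config = {'item': 26, 'name': 32, 'y': 86}  # -> config = {'item': 26, 'name': 32, 'y': 86}
result = len(config)  # -> result = 3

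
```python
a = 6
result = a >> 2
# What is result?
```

Trace (tracking result):
a = 6  # -> a = 6
result = a >> 2  # -> result = 1

Answer: 1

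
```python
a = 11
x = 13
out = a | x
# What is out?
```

Answer: 15

Derivation:
Trace (tracking out):
a = 11  # -> a = 11
x = 13  # -> x = 13
out = a | x  # -> out = 15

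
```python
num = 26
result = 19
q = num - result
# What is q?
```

Trace (tracking q):
num = 26  # -> num = 26
result = 19  # -> result = 19
q = num - result  # -> q = 7

Answer: 7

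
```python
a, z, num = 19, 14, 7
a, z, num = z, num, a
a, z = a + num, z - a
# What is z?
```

Answer: -7

Derivation:
Trace (tracking z):
a, z, num = (19, 14, 7)  # -> a = 19, z = 14, num = 7
a, z, num = (z, num, a)  # -> a = 14, z = 7, num = 19
a, z = (a + num, z - a)  # -> a = 33, z = -7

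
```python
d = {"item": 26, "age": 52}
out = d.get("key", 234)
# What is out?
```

Trace (tracking out):
d = {'item': 26, 'age': 52}  # -> d = {'item': 26, 'age': 52}
out = d.get('key', 234)  # -> out = 234

Answer: 234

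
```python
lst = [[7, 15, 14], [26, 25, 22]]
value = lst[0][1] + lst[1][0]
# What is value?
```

Answer: 41

Derivation:
Trace (tracking value):
lst = [[7, 15, 14], [26, 25, 22]]  # -> lst = [[7, 15, 14], [26, 25, 22]]
value = lst[0][1] + lst[1][0]  # -> value = 41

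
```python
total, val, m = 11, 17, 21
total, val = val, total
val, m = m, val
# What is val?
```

Answer: 21

Derivation:
Trace (tracking val):
total, val, m = (11, 17, 21)  # -> total = 11, val = 17, m = 21
total, val = (val, total)  # -> total = 17, val = 11
val, m = (m, val)  # -> val = 21, m = 11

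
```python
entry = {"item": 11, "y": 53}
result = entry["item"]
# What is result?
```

Answer: 11

Derivation:
Trace (tracking result):
entry = {'item': 11, 'y': 53}  # -> entry = {'item': 11, 'y': 53}
result = entry['item']  # -> result = 11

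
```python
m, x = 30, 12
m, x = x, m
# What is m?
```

Answer: 12

Derivation:
Trace (tracking m):
m, x = (30, 12)  # -> m = 30, x = 12
m, x = (x, m)  # -> m = 12, x = 30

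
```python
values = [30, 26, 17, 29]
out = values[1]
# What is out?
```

Trace (tracking out):
values = [30, 26, 17, 29]  # -> values = [30, 26, 17, 29]
out = values[1]  # -> out = 26

Answer: 26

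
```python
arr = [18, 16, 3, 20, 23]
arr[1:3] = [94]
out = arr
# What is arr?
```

Answer: [18, 94, 20, 23]

Derivation:
Trace (tracking arr):
arr = [18, 16, 3, 20, 23]  # -> arr = [18, 16, 3, 20, 23]
arr[1:3] = [94]  # -> arr = [18, 94, 20, 23]
out = arr  # -> out = [18, 94, 20, 23]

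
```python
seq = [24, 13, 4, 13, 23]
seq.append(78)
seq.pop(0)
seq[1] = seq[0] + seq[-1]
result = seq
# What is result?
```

Answer: [13, 91, 13, 23, 78]

Derivation:
Trace (tracking result):
seq = [24, 13, 4, 13, 23]  # -> seq = [24, 13, 4, 13, 23]
seq.append(78)  # -> seq = [24, 13, 4, 13, 23, 78]
seq.pop(0)  # -> seq = [13, 4, 13, 23, 78]
seq[1] = seq[0] + seq[-1]  # -> seq = [13, 91, 13, 23, 78]
result = seq  # -> result = [13, 91, 13, 23, 78]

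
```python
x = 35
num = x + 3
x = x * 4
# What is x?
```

Trace (tracking x):
x = 35  # -> x = 35
num = x + 3  # -> num = 38
x = x * 4  # -> x = 140

Answer: 140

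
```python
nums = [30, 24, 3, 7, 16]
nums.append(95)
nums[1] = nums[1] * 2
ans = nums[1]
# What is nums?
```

Answer: [30, 48, 3, 7, 16, 95]

Derivation:
Trace (tracking nums):
nums = [30, 24, 3, 7, 16]  # -> nums = [30, 24, 3, 7, 16]
nums.append(95)  # -> nums = [30, 24, 3, 7, 16, 95]
nums[1] = nums[1] * 2  # -> nums = [30, 48, 3, 7, 16, 95]
ans = nums[1]  # -> ans = 48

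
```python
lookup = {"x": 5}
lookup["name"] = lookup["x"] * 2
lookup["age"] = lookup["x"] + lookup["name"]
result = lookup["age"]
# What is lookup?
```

Trace (tracking lookup):
lookup = {'x': 5}  # -> lookup = {'x': 5}
lookup['name'] = lookup['x'] * 2  # -> lookup = {'x': 5, 'name': 10}
lookup['age'] = lookup['x'] + lookup['name']  # -> lookup = {'x': 5, 'name': 10, 'age': 15}
result = lookup['age']  # -> result = 15

Answer: {'x': 5, 'name': 10, 'age': 15}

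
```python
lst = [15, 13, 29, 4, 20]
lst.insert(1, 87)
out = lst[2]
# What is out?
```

Answer: 13

Derivation:
Trace (tracking out):
lst = [15, 13, 29, 4, 20]  # -> lst = [15, 13, 29, 4, 20]
lst.insert(1, 87)  # -> lst = [15, 87, 13, 29, 4, 20]
out = lst[2]  # -> out = 13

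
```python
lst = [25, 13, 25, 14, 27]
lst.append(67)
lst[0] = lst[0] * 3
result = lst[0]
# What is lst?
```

Answer: [75, 13, 25, 14, 27, 67]

Derivation:
Trace (tracking lst):
lst = [25, 13, 25, 14, 27]  # -> lst = [25, 13, 25, 14, 27]
lst.append(67)  # -> lst = [25, 13, 25, 14, 27, 67]
lst[0] = lst[0] * 3  # -> lst = [75, 13, 25, 14, 27, 67]
result = lst[0]  # -> result = 75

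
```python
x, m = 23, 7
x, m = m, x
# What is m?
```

Answer: 23

Derivation:
Trace (tracking m):
x, m = (23, 7)  # -> x = 23, m = 7
x, m = (m, x)  # -> x = 7, m = 23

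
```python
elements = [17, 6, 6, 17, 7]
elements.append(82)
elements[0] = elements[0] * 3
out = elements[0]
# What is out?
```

Answer: 51

Derivation:
Trace (tracking out):
elements = [17, 6, 6, 17, 7]  # -> elements = [17, 6, 6, 17, 7]
elements.append(82)  # -> elements = [17, 6, 6, 17, 7, 82]
elements[0] = elements[0] * 3  # -> elements = [51, 6, 6, 17, 7, 82]
out = elements[0]  # -> out = 51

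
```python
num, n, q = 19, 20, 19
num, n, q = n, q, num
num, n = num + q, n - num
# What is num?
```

Answer: 39

Derivation:
Trace (tracking num):
num, n, q = (19, 20, 19)  # -> num = 19, n = 20, q = 19
num, n, q = (n, q, num)  # -> num = 20, n = 19, q = 19
num, n = (num + q, n - num)  # -> num = 39, n = -1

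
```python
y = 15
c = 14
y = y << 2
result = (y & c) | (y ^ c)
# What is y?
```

Answer: 60

Derivation:
Trace (tracking y):
y = 15  # -> y = 15
c = 14  # -> c = 14
y = y << 2  # -> y = 60
result = y & c | y ^ c  # -> result = 62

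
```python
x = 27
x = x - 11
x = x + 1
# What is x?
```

Answer: 17

Derivation:
Trace (tracking x):
x = 27  # -> x = 27
x = x - 11  # -> x = 16
x = x + 1  # -> x = 17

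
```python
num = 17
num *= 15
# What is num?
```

Answer: 255

Derivation:
Trace (tracking num):
num = 17  # -> num = 17
num *= 15  # -> num = 255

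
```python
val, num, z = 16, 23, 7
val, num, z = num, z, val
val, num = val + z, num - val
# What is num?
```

Trace (tracking num):
val, num, z = (16, 23, 7)  # -> val = 16, num = 23, z = 7
val, num, z = (num, z, val)  # -> val = 23, num = 7, z = 16
val, num = (val + z, num - val)  # -> val = 39, num = -16

Answer: -16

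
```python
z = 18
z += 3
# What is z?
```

Trace (tracking z):
z = 18  # -> z = 18
z += 3  # -> z = 21

Answer: 21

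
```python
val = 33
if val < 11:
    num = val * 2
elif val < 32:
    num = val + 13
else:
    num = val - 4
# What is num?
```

Answer: 29

Derivation:
Trace (tracking num):
val = 33  # -> val = 33
if val < 11:  # condition is False
elif val < 32:  # condition is False
else:
    num = val - 4  # -> num = 29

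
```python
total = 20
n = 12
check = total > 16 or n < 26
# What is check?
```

Answer: True

Derivation:
Trace (tracking check):
total = 20  # -> total = 20
n = 12  # -> n = 12
check = total > 16 or n < 26  # -> check = True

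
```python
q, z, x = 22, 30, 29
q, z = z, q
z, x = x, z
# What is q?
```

Answer: 30

Derivation:
Trace (tracking q):
q, z, x = (22, 30, 29)  # -> q = 22, z = 30, x = 29
q, z = (z, q)  # -> q = 30, z = 22
z, x = (x, z)  # -> z = 29, x = 22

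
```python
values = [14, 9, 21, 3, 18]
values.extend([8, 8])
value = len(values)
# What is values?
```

Answer: [14, 9, 21, 3, 18, 8, 8]

Derivation:
Trace (tracking values):
values = [14, 9, 21, 3, 18]  # -> values = [14, 9, 21, 3, 18]
values.extend([8, 8])  # -> values = [14, 9, 21, 3, 18, 8, 8]
value = len(values)  # -> value = 7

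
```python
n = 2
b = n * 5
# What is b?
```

Trace (tracking b):
n = 2  # -> n = 2
b = n * 5  # -> b = 10

Answer: 10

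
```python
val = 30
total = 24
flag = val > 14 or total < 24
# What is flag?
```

Answer: True

Derivation:
Trace (tracking flag):
val = 30  # -> val = 30
total = 24  # -> total = 24
flag = val > 14 or total < 24  # -> flag = True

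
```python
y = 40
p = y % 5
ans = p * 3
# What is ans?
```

Trace (tracking ans):
y = 40  # -> y = 40
p = y % 5  # -> p = 0
ans = p * 3  # -> ans = 0

Answer: 0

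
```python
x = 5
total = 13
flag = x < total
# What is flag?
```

Answer: True

Derivation:
Trace (tracking flag):
x = 5  # -> x = 5
total = 13  # -> total = 13
flag = x < total  # -> flag = True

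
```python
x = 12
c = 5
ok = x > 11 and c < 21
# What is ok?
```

Trace (tracking ok):
x = 12  # -> x = 12
c = 5  # -> c = 5
ok = x > 11 and c < 21  # -> ok = True

Answer: True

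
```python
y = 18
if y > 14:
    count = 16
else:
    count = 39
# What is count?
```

Answer: 16

Derivation:
Trace (tracking count):
y = 18  # -> y = 18
if y > 14:  # condition is True
    count = 16  # -> count = 16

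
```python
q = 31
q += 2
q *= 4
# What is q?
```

Answer: 132

Derivation:
Trace (tracking q):
q = 31  # -> q = 31
q += 2  # -> q = 33
q *= 4  # -> q = 132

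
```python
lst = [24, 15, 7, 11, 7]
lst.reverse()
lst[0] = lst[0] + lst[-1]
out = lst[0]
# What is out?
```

Trace (tracking out):
lst = [24, 15, 7, 11, 7]  # -> lst = [24, 15, 7, 11, 7]
lst.reverse()  # -> lst = [7, 11, 7, 15, 24]
lst[0] = lst[0] + lst[-1]  # -> lst = [31, 11, 7, 15, 24]
out = lst[0]  # -> out = 31

Answer: 31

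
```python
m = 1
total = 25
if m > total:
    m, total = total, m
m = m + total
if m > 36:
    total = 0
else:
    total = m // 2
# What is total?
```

Trace (tracking total):
m = 1  # -> m = 1
total = 25  # -> total = 25
if m > total:  # condition is False
m = m + total  # -> m = 26
if m > 36:  # condition is False
else:
    total = m // 2  # -> total = 13

Answer: 13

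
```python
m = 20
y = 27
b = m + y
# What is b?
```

Answer: 47

Derivation:
Trace (tracking b):
m = 20  # -> m = 20
y = 27  # -> y = 27
b = m + y  # -> b = 47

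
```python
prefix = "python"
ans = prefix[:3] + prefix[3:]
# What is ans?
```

Answer: 'python'

Derivation:
Trace (tracking ans):
prefix = 'python'  # -> prefix = 'python'
ans = prefix[:3] + prefix[3:]  # -> ans = 'python'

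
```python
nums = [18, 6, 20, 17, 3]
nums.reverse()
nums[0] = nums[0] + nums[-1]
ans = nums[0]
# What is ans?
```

Trace (tracking ans):
nums = [18, 6, 20, 17, 3]  # -> nums = [18, 6, 20, 17, 3]
nums.reverse()  # -> nums = [3, 17, 20, 6, 18]
nums[0] = nums[0] + nums[-1]  # -> nums = [21, 17, 20, 6, 18]
ans = nums[0]  # -> ans = 21

Answer: 21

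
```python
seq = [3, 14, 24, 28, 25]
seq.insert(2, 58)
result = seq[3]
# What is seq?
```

Trace (tracking seq):
seq = [3, 14, 24, 28, 25]  # -> seq = [3, 14, 24, 28, 25]
seq.insert(2, 58)  # -> seq = [3, 14, 58, 24, 28, 25]
result = seq[3]  # -> result = 24

Answer: [3, 14, 58, 24, 28, 25]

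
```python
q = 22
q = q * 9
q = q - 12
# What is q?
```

Answer: 186

Derivation:
Trace (tracking q):
q = 22  # -> q = 22
q = q * 9  # -> q = 198
q = q - 12  # -> q = 186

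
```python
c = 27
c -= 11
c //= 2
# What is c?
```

Answer: 8

Derivation:
Trace (tracking c):
c = 27  # -> c = 27
c -= 11  # -> c = 16
c //= 2  # -> c = 8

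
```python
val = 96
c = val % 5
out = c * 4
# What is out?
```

Trace (tracking out):
val = 96  # -> val = 96
c = val % 5  # -> c = 1
out = c * 4  # -> out = 4

Answer: 4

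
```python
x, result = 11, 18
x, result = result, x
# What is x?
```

Trace (tracking x):
x, result = (11, 18)  # -> x = 11, result = 18
x, result = (result, x)  # -> x = 18, result = 11

Answer: 18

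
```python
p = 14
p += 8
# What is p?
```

Answer: 22

Derivation:
Trace (tracking p):
p = 14  # -> p = 14
p += 8  # -> p = 22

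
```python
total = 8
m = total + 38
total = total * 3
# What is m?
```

Trace (tracking m):
total = 8  # -> total = 8
m = total + 38  # -> m = 46
total = total * 3  # -> total = 24

Answer: 46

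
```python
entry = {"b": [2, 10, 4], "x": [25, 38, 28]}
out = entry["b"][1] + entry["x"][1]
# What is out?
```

Answer: 48

Derivation:
Trace (tracking out):
entry = {'b': [2, 10, 4], 'x': [25, 38, 28]}  # -> entry = {'b': [2, 10, 4], 'x': [25, 38, 28]}
out = entry['b'][1] + entry['x'][1]  # -> out = 48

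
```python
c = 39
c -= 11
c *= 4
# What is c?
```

Trace (tracking c):
c = 39  # -> c = 39
c -= 11  # -> c = 28
c *= 4  # -> c = 112

Answer: 112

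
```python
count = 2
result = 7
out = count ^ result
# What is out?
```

Answer: 5

Derivation:
Trace (tracking out):
count = 2  # -> count = 2
result = 7  # -> result = 7
out = count ^ result  # -> out = 5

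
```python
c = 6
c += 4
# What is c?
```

Answer: 10

Derivation:
Trace (tracking c):
c = 6  # -> c = 6
c += 4  # -> c = 10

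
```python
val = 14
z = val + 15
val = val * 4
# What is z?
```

Trace (tracking z):
val = 14  # -> val = 14
z = val + 15  # -> z = 29
val = val * 4  # -> val = 56

Answer: 29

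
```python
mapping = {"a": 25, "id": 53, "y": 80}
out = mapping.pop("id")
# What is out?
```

Trace (tracking out):
mapping = {'a': 25, 'id': 53, 'y': 80}  # -> mapping = {'a': 25, 'id': 53, 'y': 80}
out = mapping.pop('id')  # -> out = 53

Answer: 53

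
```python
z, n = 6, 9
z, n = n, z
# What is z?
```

Trace (tracking z):
z, n = (6, 9)  # -> z = 6, n = 9
z, n = (n, z)  # -> z = 9, n = 6

Answer: 9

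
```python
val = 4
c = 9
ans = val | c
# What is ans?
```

Trace (tracking ans):
val = 4  # -> val = 4
c = 9  # -> c = 9
ans = val | c  # -> ans = 13

Answer: 13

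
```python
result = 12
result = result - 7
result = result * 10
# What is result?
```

Trace (tracking result):
result = 12  # -> result = 12
result = result - 7  # -> result = 5
result = result * 10  # -> result = 50

Answer: 50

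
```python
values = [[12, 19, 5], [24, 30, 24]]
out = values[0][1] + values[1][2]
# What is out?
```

Answer: 43

Derivation:
Trace (tracking out):
values = [[12, 19, 5], [24, 30, 24]]  # -> values = [[12, 19, 5], [24, 30, 24]]
out = values[0][1] + values[1][2]  # -> out = 43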